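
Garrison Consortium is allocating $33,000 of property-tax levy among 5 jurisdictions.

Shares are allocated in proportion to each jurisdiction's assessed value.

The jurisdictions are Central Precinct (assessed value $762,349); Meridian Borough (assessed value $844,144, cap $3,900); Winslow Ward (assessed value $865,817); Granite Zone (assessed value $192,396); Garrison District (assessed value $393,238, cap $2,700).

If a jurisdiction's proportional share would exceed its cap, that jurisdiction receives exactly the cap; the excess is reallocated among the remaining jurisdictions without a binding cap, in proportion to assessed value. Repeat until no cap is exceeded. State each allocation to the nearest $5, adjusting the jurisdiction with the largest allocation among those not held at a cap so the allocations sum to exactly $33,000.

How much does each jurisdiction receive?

Sum of assessed value: 3,057,944.
Unconstrained shares: Central Precinct 8,226.94; Meridian Borough 9,109.63; Winslow Ward 9,343.52; Granite Zone 2,076.25; Garrison District 4,243.65.
Cap binds for Meridian Borough ($3,900), Garrison District ($2,700); residual $26,400 reallocated over remaining assessed value 1,820,562.
Redistributed shares: Central Precinct 11,054.84 → $11,055; Winslow Ward 12,555.23 → $12,555; Granite Zone 2,789.94 → $2,790.

Central Precinct: $11,055 · Meridian Borough: $3,900 · Winslow Ward: $12,555 · Granite Zone: $2,790 · Garrison District: $2,700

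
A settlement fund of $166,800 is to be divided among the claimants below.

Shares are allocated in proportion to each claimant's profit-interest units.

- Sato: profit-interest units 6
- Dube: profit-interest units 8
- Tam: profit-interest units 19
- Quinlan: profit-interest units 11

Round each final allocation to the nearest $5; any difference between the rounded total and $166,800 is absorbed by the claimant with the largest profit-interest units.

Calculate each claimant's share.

Combined profit-interest units = 6 + 8 + 19 + 11 = 44.
Raw shares: Sato 22,745.45; Dube 30,327.27; Tam 72,027.27; Quinlan 41,700.00.
After rounding ($5): Sato $22,745; Dube $30,325; Tam $72,025; Quinlan $41,700. Sum = $166,795.
Difference $166,800 − $166,795 = +$5 applied to largest profit-interest units (Tam): Tam becomes $72,030.

Sato: $22,745 | Dube: $30,325 | Tam: $72,030 | Quinlan: $41,700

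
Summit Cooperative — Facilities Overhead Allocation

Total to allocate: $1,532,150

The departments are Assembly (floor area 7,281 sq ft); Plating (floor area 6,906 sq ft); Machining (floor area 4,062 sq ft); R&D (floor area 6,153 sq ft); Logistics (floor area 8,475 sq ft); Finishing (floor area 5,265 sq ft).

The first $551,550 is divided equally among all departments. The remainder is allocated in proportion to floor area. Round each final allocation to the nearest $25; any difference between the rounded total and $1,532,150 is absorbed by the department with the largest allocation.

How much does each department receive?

Equal tier: $551,550 ÷ 6 = $91,925 apiece.
Remainder $980,600 by floor area (total 38,142): Assembly 187,188.63 → $187,200; Plating 177,547.68 → $177,550; Machining 104,430.74 → $104,425; R&D 158,188.66 → $158,200; Logistics 217,885.40 → $217,875; Finishing 135,358.90 → $135,350.
Totals: Assembly $91,925 + $187,200 = $279,125; Plating $91,925 + $177,550 = $269,475; Machining $91,925 + $104,425 = $196,350; R&D $91,925 + $158,200 = $250,125; Logistics $91,925 + $217,875 = $309,800; Finishing $91,925 + $135,350 = $227,275.

Assembly: $279,125 | Plating: $269,475 | Machining: $196,350 | R&D: $250,125 | Logistics: $309,800 | Finishing: $227,275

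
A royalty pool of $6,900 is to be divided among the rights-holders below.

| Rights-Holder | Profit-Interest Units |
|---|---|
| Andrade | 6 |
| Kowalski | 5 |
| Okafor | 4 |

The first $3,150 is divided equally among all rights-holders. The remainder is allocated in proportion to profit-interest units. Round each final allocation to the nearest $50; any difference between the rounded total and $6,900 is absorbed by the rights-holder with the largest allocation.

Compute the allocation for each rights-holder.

Andrade: $2,550 | Kowalski: $2,300 | Okafor: $2,050

First tranche $3,150 split equally: $1,050 each.
Remainder $3,750 by profit-interest units (total 15): Andrade 1,500.00 → $1,500; Kowalski 1,250.00 → $1,250; Okafor 1,000.00 → $1,000.
Totals: Andrade $1,050 + $1,500 = $2,550; Kowalski $1,050 + $1,250 = $2,300; Okafor $1,050 + $1,000 = $2,050.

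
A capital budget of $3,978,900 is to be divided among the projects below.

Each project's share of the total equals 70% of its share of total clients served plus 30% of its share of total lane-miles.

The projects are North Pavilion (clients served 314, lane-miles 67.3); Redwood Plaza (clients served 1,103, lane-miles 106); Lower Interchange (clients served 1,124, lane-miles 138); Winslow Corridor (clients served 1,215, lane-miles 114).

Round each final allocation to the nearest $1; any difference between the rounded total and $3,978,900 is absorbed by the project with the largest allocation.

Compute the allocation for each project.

North Pavilion: $421,732; Redwood Plaza: $1,115,426; Lower Interchange: $1,220,811; Winslow Corridor: $1,220,931

Totals — clients served 3,756, lane-miles 425.3.
Composite weights (70% clients served + 30% lane-miles): North Pavilion 0.1060; Redwood Plaza 0.2803; Lower Interchange 0.3068; Winslow Corridor 0.3069.
Pro-rata amounts: North Pavilion 421,731.86; Redwood Plaza 1,115,425.65; Lower Interchange 1,220,810.95; Winslow Corridor 1,220,931.53.
At nearest $1: North Pavilion $421,732; Redwood Plaza $1,115,426; Lower Interchange $1,220,811; Winslow Corridor $1,220,932. Sum = $3,978,901.
Difference $3,978,900 − $3,978,901 = −$1 applied to largest allocation (Winslow Corridor): Winslow Corridor becomes $1,220,931.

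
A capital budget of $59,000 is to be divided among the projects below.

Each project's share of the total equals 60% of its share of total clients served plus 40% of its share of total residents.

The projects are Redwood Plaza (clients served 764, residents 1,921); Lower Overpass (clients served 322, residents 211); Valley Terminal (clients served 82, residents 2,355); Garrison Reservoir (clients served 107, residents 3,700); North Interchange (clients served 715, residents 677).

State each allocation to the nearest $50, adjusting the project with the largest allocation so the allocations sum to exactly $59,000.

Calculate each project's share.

Redwood Plaza: $18,700 | Lower Overpass: $6,300 | Valley Terminal: $7,750 | Garrison Reservoir: $11,750 | North Interchange: $14,500

Clients served total 1,990; residents total 8,864.
Composite weights (60% clients served + 40% residents): Redwood Plaza 0.3170; Lower Overpass 0.1066; Valley Terminal 0.1310; Garrison Reservoir 0.1992; North Interchange 0.2461.
Raw shares: Redwood Plaza 18,705.33; Lower Overpass 6,289.82; Valley Terminal 7,728.77; Garrison Reservoir 11,754.50; North Interchange 14,521.58.
Rounded to nearest $50: Redwood Plaza $18,700; Lower Overpass $6,300; Valley Terminal $7,750; Garrison Reservoir $11,750; North Interchange $14,500. Sum = $59,000.
Rounded total matches; no reconciliation needed.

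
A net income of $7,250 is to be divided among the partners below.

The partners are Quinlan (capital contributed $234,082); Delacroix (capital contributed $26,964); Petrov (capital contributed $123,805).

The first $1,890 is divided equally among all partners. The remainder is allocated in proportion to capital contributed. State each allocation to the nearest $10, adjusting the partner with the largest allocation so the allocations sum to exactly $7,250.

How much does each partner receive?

Quinlan: $3,890 · Delacroix: $1,010 · Petrov: $2,350

First tranche $1,890 split equally: $630 each.
Remainder $5,360 by capital contributed (total 384,851): Quinlan 3,260.17 → $3,260; Delacroix 375.54 → $380; Petrov 1,724.29 → $1,720.
Totals: Quinlan $630 + $3,260 = $3,890; Delacroix $630 + $380 = $1,010; Petrov $630 + $1,720 = $2,350.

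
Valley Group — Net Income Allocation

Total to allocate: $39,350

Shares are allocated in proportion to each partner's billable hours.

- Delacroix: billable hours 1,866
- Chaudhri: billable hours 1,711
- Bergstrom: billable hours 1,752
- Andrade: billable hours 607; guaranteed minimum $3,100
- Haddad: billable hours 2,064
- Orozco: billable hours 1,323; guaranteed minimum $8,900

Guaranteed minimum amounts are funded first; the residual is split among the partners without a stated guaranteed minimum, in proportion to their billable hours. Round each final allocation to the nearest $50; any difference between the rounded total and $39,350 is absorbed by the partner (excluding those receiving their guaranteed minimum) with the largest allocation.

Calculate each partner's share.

Delacroix: $6,900 | Chaudhri: $6,350 | Bergstrom: $6,500 | Andrade: $3,100 | Haddad: $7,600 | Orozco: $8,900

Fund the minimums — Andrade $3,100; Orozco $8,900. Residual $27,350.
Residual split over remaining billable hours 7,393: Delacroix 6,903.17 → $6,900; Chaudhri 6,329.75 → $6,350; Bergstrom 6,481.43 → $6,500; Haddad 7,635.66 → $7,650.
Rounding difference −$50 applied to Haddad → $7,600.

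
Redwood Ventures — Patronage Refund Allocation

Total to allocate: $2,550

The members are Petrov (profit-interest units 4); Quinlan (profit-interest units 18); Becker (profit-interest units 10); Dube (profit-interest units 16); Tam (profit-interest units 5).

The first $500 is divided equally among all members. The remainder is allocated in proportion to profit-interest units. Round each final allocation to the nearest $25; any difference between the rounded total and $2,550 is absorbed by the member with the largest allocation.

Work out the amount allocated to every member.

Equal tier: $500 ÷ 5 = $100 apiece.
Remainder $2,050 by profit-interest units (total 53): Petrov 154.72 → $150; Quinlan 696.23 → $700; Becker 386.79 → $375; Dube 618.87 → $625; Tam 193.40 → $200.
Totals: Petrov $100 + $150 = $250; Quinlan $100 + $700 = $800; Becker $100 + $375 = $475; Dube $100 + $625 = $725; Tam $100 + $200 = $300.

Petrov: $250 · Quinlan: $800 · Becker: $475 · Dube: $725 · Tam: $300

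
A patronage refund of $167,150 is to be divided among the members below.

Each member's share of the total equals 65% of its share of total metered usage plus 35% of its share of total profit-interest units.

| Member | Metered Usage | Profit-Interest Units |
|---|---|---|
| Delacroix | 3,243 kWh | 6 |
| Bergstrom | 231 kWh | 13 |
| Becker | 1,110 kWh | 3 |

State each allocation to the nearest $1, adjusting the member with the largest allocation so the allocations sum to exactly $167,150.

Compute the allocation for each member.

Totals — metered usage 4,584, profit-interest units 22.
Composite weights (65% metered usage + 35% profit-interest units): Delacroix 0.5553; Bergstrom 0.2396; Becker 0.2051.
Pro-rata amounts: Delacroix 92,819.07; Bergstrom 40,044.70; Becker 34,286.24.
At nearest $1: Delacroix $92,819; Bergstrom $40,045; Becker $34,286. Sum = $167,150.
Rounded total matches; no reconciliation needed.

Delacroix: $92,819 | Bergstrom: $40,045 | Becker: $34,286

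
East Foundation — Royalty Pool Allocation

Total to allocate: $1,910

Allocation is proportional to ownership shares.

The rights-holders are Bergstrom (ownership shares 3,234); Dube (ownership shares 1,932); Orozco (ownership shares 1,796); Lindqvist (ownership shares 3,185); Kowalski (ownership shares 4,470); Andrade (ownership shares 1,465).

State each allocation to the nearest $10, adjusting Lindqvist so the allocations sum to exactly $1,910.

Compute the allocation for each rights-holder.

Bergstrom: $380 | Dube: $230 | Orozco: $210 | Lindqvist: $390 | Kowalski: $530 | Andrade: $170

Combined ownership shares = 16,082.
Raw shares: Bergstrom 3,234/16,082 × $1,910 = 384.09; Dube 1,932/16,082 × $1,910 = 229.46; Orozco 1,796/16,082 × $1,910 = 213.30; Lindqvist 3,185/16,082 × $1,910 = 378.27; Kowalski 4,470/16,082 × $1,910 = 530.89; Andrade 1,465/16,082 × $1,910 = 173.99.
After rounding ($10): Bergstrom $380; Dube $230; Orozco $210; Lindqvist $380; Kowalski $530; Andrade $170. Sum = $1,900.
Difference $1,910 − $1,900 = +$10 applied to Lindqvist: Lindqvist becomes $390.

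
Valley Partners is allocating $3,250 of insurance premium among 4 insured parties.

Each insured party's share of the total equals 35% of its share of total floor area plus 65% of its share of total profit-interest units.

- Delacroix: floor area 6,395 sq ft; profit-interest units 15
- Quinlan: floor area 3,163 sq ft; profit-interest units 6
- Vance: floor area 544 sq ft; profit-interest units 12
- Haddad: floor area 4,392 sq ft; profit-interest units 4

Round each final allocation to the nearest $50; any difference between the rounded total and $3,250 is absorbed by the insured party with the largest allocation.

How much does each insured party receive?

Delacroix: $1,350; Quinlan: $600; Vance: $750; Haddad: $550

Floor area total 14,494; profit-interest units total 37.
Combined weights (35% floor area + 65% profit-interest units): Delacroix 0.4179; Quinlan 0.1818; Vance 0.2239; Haddad 0.1763.
Unrounded shares: Delacroix 1,358.30; Quinlan 590.80; Vance 727.83; Haddad 573.07.
After rounding ($50): Delacroix $1,350; Quinlan $600; Vance $750; Haddad $550. Sum = $3,250.
Rounded total matches; no reconciliation needed.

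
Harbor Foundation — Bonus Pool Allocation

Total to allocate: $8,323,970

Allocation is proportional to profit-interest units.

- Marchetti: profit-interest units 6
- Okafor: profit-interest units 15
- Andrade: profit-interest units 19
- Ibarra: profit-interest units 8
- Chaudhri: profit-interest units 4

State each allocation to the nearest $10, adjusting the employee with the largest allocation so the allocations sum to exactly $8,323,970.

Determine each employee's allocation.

Marchetti: $960,460 · Okafor: $2,401,150 · Andrade: $3,041,440 · Ibarra: $1,280,610 · Chaudhri: $640,310

Profit-interest units total: 52.
Unrounded shares: Marchetti 6/52 × $8,323,970 = 960,458.08; Okafor 15/52 × $8,323,970 = 2,401,145.19; Andrade 19/52 × $8,323,970 = 3,041,450.58; Ibarra 8/52 × $8,323,970 = 1,280,610.77; Chaudhri 4/52 × $8,323,970 = 640,305.38.
At nearest $10: Marchetti $960,460; Okafor $2,401,150; Andrade $3,041,450; Ibarra $1,280,610; Chaudhri $640,310. Sum = $8,323,980.
Difference $8,323,970 − $8,323,980 = −$10 applied to largest allocation (Andrade): Andrade becomes $3,041,440.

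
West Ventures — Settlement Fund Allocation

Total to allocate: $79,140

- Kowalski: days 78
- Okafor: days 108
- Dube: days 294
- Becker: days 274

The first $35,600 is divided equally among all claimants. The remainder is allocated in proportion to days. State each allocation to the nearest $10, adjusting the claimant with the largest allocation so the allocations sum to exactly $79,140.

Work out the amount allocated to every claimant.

Kowalski: $13,400 · Okafor: $15,140 · Dube: $25,880 · Becker: $24,720

$35,600 shared equally gives $8,900 per claimant.
Remainder $43,540 by days (total 754): Kowalski 4,504.14 → $4,500; Okafor 6,236.50 → $6,240; Dube 16,977.14 → $16,980; Becker 15,822.23 → $15,820.
Totals: Kowalski $8,900 + $4,500 = $13,400; Okafor $8,900 + $6,240 = $15,140; Dube $8,900 + $16,980 = $25,880; Becker $8,900 + $15,820 = $24,720.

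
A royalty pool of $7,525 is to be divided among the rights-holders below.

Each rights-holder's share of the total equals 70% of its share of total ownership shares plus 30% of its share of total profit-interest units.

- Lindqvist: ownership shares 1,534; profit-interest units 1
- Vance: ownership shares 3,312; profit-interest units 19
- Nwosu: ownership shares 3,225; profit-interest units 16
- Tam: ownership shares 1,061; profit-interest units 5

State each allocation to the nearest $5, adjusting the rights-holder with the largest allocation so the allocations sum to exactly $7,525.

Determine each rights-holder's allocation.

Lindqvist: $940 · Vance: $2,960 · Nwosu: $2,740 · Tam: $885

Ownership shares total 9,132; profit-interest units total 41.
Composite weights (70% ownership shares + 30% profit-interest units): Lindqvist 0.1249; Vance 0.3929; Nwosu 0.3643; Tam 0.1179.
Proportional shares: Lindqvist 939.90; Vance 2,956.58; Nwosu 2,741.21; Tam 887.31.
At nearest $5: Lindqvist $940; Vance $2,955; Nwosu $2,740; Tam $885. Sum = $7,520.
Difference $7,525 − $7,520 = +$5 applied to largest allocation (Vance): Vance becomes $2,960.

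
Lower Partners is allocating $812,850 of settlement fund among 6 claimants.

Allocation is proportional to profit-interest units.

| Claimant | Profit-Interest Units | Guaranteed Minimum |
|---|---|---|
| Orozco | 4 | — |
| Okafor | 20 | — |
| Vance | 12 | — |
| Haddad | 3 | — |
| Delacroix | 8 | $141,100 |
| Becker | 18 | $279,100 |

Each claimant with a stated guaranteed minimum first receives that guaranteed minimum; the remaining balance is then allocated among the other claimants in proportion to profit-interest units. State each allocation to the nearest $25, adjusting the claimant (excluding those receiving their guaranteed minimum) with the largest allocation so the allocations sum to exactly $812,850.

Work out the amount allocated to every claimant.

Orozco: $40,275 · Okafor: $201,350 · Vance: $120,825 · Haddad: $30,200 · Delacroix: $141,100 · Becker: $279,100

Fund the minimums — Delacroix $141,100; Becker $279,100. Residual $392,650.
Residual split over remaining profit-interest units 39: Orozco 40,271.79 → $40,275; Okafor 201,358.97 → $201,350; Vance 120,815.38 → $120,825; Haddad 30,203.85 → $30,200.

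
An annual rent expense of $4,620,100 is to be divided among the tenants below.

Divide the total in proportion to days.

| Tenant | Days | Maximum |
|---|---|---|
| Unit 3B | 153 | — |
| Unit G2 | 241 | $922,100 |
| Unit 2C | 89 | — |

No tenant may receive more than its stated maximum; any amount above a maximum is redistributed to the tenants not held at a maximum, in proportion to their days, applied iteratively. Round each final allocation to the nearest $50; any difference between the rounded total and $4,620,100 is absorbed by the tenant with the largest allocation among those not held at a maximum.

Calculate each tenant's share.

Combined days = 483.
Pro-rata shares before constraints: Unit 3B 1,463,509.94; Unit G2 2,305,267.29; Unit 2C 851,322.77.
Cap binds for Unit G2 ($922,100); remaining pool $3,698,000 reallocated over remaining days 242.
Redistributed shares: Unit 3B 2,337,991.74 → $2,338,000; Unit 2C 1,360,008.26 → $1,360,000.

Unit 3B: $2,338,000 · Unit G2: $922,100 · Unit 2C: $1,360,000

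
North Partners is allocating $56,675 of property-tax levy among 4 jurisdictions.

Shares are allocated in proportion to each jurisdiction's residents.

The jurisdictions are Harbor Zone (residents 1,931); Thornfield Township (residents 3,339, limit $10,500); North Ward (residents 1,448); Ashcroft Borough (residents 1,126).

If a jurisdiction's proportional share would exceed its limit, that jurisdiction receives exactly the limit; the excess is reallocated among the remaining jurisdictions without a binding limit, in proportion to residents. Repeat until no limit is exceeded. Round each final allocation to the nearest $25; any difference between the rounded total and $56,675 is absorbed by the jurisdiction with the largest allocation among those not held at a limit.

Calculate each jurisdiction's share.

Sum of residents: 7,844.
Unconstrained shares: Harbor Zone 13,951.99; Thornfield Township 24,125.17; North Ward 10,462.19; Ashcroft Borough 8,135.65.
Cap binds for Thornfield Township ($10,500); residual $46,175 reallocated over remaining residents 4,505.
Remaining shares: Harbor Zone 19,792.21 → $19,800; North Ward 14,841.60 → $14,850; Ashcroft Borough 11,541.19 → $11,550.
Rounding difference −$25 applied to Harbor Zone → $19,775.

Harbor Zone: $19,775; Thornfield Township: $10,500; North Ward: $14,850; Ashcroft Borough: $11,550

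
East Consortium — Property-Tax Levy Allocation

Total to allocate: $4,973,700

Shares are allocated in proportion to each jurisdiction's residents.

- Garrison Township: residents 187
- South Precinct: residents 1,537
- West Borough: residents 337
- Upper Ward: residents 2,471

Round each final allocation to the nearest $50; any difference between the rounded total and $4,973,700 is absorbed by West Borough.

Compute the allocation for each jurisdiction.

Garrison Township: $205,250 · South Precinct: $1,686,800 · West Borough: $369,800 · Upper Ward: $2,711,850

Sum of residents: 4,532.
Unrounded shares: Garrison Township 187/4,532 × $4,973,700 = 205,225.49; South Precinct 1,537/4,532 × $4,973,700 = 1,686,799.85; West Borough 337/4,532 × $4,973,700 = 369,844.86; Upper Ward 2,471/4,532 × $4,973,700 = 2,711,829.81.
At nearest $50: Garrison Township $205,250; South Precinct $1,686,800; West Borough $369,850; Upper Ward $2,711,850. Sum = $4,973,750.
Difference $4,973,700 − $4,973,750 = −$50 applied to West Borough: West Borough becomes $369,800.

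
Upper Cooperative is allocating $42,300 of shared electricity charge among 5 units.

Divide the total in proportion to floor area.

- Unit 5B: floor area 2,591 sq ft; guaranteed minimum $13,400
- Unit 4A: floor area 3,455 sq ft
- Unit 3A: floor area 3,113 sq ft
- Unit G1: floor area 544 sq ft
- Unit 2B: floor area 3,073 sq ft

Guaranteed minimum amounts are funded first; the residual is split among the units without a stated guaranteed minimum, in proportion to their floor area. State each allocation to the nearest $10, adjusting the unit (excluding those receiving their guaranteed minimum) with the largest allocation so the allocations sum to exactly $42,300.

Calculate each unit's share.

Minimums first: Unit 5B $13,400. Remaining pool $28,900.
Remaining pool split over remaining floor area 10,185: Unit 4A 9,803.58 → $9,800; Unit 3A 8,833.16 → $8,830; Unit G1 1,543.60 → $1,540; Unit 2B 8,719.66 → $8,720.
Rounding difference +$10 applied to Unit 4A → $9,810.

Unit 5B: $13,400 · Unit 4A: $9,810 · Unit 3A: $8,830 · Unit G1: $1,540 · Unit 2B: $8,720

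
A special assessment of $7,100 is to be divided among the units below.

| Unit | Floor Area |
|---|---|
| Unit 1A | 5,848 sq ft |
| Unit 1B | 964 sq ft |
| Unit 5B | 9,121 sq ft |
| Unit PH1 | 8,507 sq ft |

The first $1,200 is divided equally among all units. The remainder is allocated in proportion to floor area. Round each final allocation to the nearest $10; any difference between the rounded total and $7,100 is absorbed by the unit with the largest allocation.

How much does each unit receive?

Unit 1A: $1,710 · Unit 1B: $530 · Unit 5B: $2,510 · Unit PH1: $2,350

First tranche $1,200 split equally: $300 each.
Remainder $5,900 by floor area (total 24,440): Unit 1A 1,411.75 → $1,410; Unit 1B 232.72 → $230; Unit 5B 2,201.88 → $2,200; Unit PH1 2,053.65 → $2,050.
Rounding difference +$10 on remainder applied to Unit 5B.
Totals: Unit 1A $300 + $1,410 = $1,710; Unit 1B $300 + $230 = $530; Unit 5B $300 + $2,210 = $2,510; Unit PH1 $300 + $2,050 = $2,350.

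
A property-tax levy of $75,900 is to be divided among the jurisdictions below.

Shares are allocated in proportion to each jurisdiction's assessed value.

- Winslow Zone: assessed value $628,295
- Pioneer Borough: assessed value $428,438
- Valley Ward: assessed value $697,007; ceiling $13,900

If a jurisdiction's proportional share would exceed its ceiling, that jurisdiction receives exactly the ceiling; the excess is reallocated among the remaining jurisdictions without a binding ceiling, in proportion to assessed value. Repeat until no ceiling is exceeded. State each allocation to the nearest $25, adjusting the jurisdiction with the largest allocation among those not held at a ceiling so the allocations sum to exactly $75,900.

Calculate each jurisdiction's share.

Winslow Zone: $36,875; Pioneer Borough: $25,125; Valley Ward: $13,900

Total assessed value = 1,753,740.
Unconstrained shares: Winslow Zone 27,191.94; Pioneer Borough 18,542.34; Valley Ward 30,165.72.
Capped: Valley Ward ($13,900); balance $62,000 reallocated over remaining assessed value 1,056,733.
Remaining shares: Winslow Zone 36,862.94 → $36,875; Pioneer Borough 25,137.06 → $25,125.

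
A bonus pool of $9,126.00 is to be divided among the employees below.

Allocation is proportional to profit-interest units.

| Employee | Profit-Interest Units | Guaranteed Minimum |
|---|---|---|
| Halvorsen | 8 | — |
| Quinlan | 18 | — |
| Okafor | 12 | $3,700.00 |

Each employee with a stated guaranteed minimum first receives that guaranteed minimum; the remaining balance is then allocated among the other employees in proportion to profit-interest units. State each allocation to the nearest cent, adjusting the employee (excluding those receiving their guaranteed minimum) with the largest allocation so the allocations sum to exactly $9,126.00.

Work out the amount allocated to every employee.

Minimums first: Okafor $3,700.00. Residual $5,426.00.
Residual split over remaining profit-interest units 26: Halvorsen 1,669.5385 → $1,669.54; Quinlan 3,756.4615 → $3,756.46.

Halvorsen: $1,669.54 · Quinlan: $3,756.46 · Okafor: $3,700.00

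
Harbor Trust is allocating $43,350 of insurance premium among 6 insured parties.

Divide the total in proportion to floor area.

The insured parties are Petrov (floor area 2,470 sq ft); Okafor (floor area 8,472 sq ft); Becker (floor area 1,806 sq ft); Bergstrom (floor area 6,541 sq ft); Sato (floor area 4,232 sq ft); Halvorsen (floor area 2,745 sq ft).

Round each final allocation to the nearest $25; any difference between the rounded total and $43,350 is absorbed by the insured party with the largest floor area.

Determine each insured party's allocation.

Sum of floor area: 26,266.
Proportional shares: Petrov 2,470/26,266 × $43,350 = 4,076.54; Okafor 8,472/26,266 × $43,350 = 13,982.38; Becker 1,806/26,266 × $43,350 = 2,980.66; Bergstrom 6,541/26,266 × $43,350 = 10,795.41; Sato 4,232/26,266 × $43,350 = 6,984.59; Halvorsen 2,745/26,266 × $43,350 = 4,530.41.
After rounding ($25): Petrov $4,075; Okafor $13,975; Becker $2,975; Bergstrom $10,800; Sato $6,975; Halvorsen $4,525. Sum = $43,325.
Difference $43,350 − $43,325 = +$25 applied to largest floor area (Okafor): Okafor becomes $14,000.

Petrov: $4,075 | Okafor: $14,000 | Becker: $2,975 | Bergstrom: $10,800 | Sato: $6,975 | Halvorsen: $4,525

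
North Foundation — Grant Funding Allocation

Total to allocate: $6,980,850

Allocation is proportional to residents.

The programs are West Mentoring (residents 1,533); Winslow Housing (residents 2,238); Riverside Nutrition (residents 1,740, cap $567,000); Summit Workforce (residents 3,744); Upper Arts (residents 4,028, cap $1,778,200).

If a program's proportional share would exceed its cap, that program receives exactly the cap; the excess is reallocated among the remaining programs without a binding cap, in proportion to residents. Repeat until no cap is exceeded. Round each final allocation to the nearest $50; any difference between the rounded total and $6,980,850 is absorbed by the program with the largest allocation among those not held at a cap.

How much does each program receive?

Sum of residents: 13,283.
Proportional shares (ignoring caps): West Mentoring 805,664.61; Winslow Housing 1,176,175.74; Riverside Nutrition 914,452.99; Summit Workforce 1,967,650.56; Upper Arts 2,116,906.11.
Capped: Riverside Nutrition ($567,000), Upper Arts ($1,778,200); remaining pool $4,635,650 reallocated over remaining residents 7,515.
Redistributed shares: West Mentoring 945,635.59 → $945,650; Winslow Housing 1,380,516.93 → $1,380,500; Summit Workforce 2,309,497.49 → $2,309,500.

West Mentoring: $945,650 · Winslow Housing: $1,380,500 · Riverside Nutrition: $567,000 · Summit Workforce: $2,309,500 · Upper Arts: $1,778,200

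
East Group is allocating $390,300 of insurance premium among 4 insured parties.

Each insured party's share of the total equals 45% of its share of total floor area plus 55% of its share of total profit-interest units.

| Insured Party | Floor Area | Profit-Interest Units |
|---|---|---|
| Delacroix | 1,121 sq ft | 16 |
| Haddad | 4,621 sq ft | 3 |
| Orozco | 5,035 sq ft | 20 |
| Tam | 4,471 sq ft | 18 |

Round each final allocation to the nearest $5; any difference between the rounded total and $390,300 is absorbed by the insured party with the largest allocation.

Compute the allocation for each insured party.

Floor area total 15,248; profit-interest units total 57.
Combined weights (45% floor area + 55% profit-interest units): Delacroix 0.1875; Haddad 0.1653; Orozco 0.3416; Tam 0.3056.
Pro-rata amounts: Delacroix 73,169.15; Haddad 64,525.42; Orozco 133,317.00; Tam 119,288.43.
After rounding ($5): Delacroix $73,170; Haddad $64,525; Orozco $133,315; Tam $119,290. Sum = $390,300.
Rounded total matches; no reconciliation needed.

Delacroix: $73,170; Haddad: $64,525; Orozco: $133,315; Tam: $119,290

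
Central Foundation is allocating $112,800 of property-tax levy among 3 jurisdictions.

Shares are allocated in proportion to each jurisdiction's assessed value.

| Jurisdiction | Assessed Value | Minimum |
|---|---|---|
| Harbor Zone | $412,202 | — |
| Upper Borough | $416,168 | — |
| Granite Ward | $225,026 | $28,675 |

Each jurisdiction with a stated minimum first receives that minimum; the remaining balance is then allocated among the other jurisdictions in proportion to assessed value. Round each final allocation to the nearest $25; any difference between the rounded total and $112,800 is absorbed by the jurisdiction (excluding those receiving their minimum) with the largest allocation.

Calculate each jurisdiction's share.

Fund the minimums — Granite Ward $28,675. Residual $84,125.
Residual split over remaining assessed value 828,370: Harbor Zone 41,861.12 → $41,850; Upper Borough 42,263.88 → $42,275.

Harbor Zone: $41,850 · Upper Borough: $42,275 · Granite Ward: $28,675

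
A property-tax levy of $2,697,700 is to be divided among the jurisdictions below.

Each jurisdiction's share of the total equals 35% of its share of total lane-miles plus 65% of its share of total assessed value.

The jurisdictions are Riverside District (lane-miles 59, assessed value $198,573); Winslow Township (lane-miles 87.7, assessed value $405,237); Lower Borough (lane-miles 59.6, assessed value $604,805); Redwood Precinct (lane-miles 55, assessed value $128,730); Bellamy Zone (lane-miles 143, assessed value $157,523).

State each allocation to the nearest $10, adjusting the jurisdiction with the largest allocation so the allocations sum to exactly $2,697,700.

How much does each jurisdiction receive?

Riverside District: $370,720 · Winslow Township: $680,160 · Lower Borough: $848,630 · Redwood Precinct: $279,450 · Bellamy Zone: $518,740

Lane-miles total 404.3; assessed value total 1,494,868.
Composite weights (35% lane-miles + 65% assessed value): Riverside District 0.1374; Winslow Township 0.2521; Lower Borough 0.3146; Redwood Precinct 0.1036; Bellamy Zone 0.1923.
Unrounded shares: Riverside District 370,716.97; Winslow Township 680,162.75; Lower Borough 848,635.09; Redwood Precinct 279,448.45; Bellamy Zone 518,736.74.
At nearest $10: Riverside District $370,720; Winslow Township $680,160; Lower Borough $848,640; Redwood Precinct $279,450; Bellamy Zone $518,740. Sum = $2,697,710.
Difference $2,697,700 − $2,697,710 = −$10 applied to largest allocation (Lower Borough): Lower Borough becomes $848,630.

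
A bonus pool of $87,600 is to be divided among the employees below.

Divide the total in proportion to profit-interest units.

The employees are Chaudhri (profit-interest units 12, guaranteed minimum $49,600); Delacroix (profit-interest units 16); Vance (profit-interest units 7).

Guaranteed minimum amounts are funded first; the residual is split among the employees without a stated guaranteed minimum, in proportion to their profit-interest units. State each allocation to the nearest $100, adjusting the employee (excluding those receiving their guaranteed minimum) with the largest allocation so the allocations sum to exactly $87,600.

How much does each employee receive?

Fund the minimums — Chaudhri $49,600. Residual $38,000.
Residual split over remaining profit-interest units 23: Delacroix 26,434.78 → $26,400; Vance 11,565.22 → $11,600.

Chaudhri: $49,600 | Delacroix: $26,400 | Vance: $11,600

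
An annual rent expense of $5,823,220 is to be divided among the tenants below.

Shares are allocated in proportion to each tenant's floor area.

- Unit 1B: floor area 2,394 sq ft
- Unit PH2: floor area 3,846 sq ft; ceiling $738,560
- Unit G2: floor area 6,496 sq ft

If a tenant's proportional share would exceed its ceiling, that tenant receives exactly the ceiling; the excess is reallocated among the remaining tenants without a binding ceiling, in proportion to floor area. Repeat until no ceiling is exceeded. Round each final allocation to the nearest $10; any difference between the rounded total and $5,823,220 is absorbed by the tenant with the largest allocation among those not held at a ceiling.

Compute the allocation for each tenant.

Combined floor area = 12,736.
Proportional shares (ignoring caps): Unit 1B 1,094,597.10; Unit PH2 1,758,488.07; Unit G2 2,970,134.82.
Capped: Unit PH2 ($738,560); residual $5,084,660 reallocated over remaining floor area 8,890.
Remaining shares: Unit 1B 1,369,254.90 → $1,369,250; Unit G2 3,715,405.10 → $3,715,410.

Unit 1B: $1,369,250 | Unit PH2: $738,560 | Unit G2: $3,715,410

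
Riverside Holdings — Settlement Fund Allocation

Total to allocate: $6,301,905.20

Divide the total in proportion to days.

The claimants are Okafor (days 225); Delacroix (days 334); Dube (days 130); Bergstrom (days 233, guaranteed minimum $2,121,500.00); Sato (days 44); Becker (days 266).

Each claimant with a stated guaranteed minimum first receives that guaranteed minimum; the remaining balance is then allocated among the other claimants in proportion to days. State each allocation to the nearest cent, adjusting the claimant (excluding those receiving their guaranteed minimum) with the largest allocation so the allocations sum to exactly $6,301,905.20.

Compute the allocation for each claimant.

Guaranteed amounts: Bergstrom $2,121,500.00. Remaining pool $4,180,405.20.
Remaining pool split over remaining days 999: Okafor 941,532.7027 → $941,532.70; Delacroix 1,397,652.9898 → $1,397,652.99; Dube 543,996.6727 → $543,996.67; Sato 184,121.9508 → $184,121.95; Becker 1,113,100.8841 → $1,113,100.88.
Rounding difference +$0.01 applied to Delacroix → $1,397,653.00.

Okafor: $941,532.70 | Delacroix: $1,397,653.00 | Dube: $543,996.67 | Bergstrom: $2,121,500.00 | Sato: $184,121.95 | Becker: $1,113,100.88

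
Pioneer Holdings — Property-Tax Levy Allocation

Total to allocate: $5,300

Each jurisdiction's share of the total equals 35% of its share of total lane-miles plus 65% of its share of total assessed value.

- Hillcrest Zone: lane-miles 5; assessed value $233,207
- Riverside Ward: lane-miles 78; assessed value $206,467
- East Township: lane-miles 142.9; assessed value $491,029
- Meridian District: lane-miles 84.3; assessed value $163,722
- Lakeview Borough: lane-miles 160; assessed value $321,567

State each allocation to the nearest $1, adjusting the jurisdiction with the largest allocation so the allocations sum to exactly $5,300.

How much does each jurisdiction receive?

Hillcrest Zone: $587 | Riverside Ward: $810 | East Township: $1,758 | Meridian District: $731 | Lakeview Borough: $1,414

Totals — lane-miles 470.2, assessed value 1,415,992.
Composite weights (35% lane-miles + 65% assessed value): Hillcrest Zone 0.1108; Riverside Ward 0.1528; East Township 0.3318; Meridian District 0.1379; Lakeview Borough 0.2667.
Proportional shares: Hillcrest Zone 587.10; Riverside Ward 810.04; East Township 1,758.39; Meridian District 730.90; Lakeview Borough 1,413.57.
At nearest $1: Hillcrest Zone $587; Riverside Ward $810; East Township $1,758; Meridian District $731; Lakeview Borough $1,414. Sum = $5,300.
Sum already equals the total — no adjustment.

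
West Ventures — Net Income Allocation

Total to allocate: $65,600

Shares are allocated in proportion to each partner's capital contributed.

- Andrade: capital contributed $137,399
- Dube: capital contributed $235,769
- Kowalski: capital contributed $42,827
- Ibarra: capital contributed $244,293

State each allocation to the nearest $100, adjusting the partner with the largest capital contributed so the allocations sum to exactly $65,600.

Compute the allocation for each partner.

Total capital contributed = 660,288.
Proportional shares: Andrade 137,399/660,288 × $65,600 = 13,650.67; Dube 235,769/660,288 × $65,600 = 23,423.79; Kowalski 42,827/660,288 × $65,600 = 4,254.89; Ibarra 244,293/660,288 × $65,600 = 24,270.65.
After rounding ($100): Andrade $13,700; Dube $23,400; Kowalski $4,300; Ibarra $24,300. Sum = $65,700.
Difference $65,600 − $65,700 = −$100 applied to largest capital contributed (Ibarra): Ibarra becomes $24,200.

Andrade: $13,700; Dube: $23,400; Kowalski: $4,300; Ibarra: $24,200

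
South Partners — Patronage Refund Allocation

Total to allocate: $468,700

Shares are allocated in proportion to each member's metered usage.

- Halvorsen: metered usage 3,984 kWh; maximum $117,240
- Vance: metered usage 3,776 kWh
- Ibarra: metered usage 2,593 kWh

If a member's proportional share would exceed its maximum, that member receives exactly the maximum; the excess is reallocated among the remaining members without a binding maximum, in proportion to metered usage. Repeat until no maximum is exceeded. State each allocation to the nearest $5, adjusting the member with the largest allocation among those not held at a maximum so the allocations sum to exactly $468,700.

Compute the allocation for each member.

Halvorsen: $117,240; Vance: $208,370; Ibarra: $143,090

Metered usage total: 10,353.
Proportional shares (ignoring caps): Halvorsen 180,363.26; Vance 170,946.70; Ibarra 117,390.04.
Capped: Halvorsen ($117,240); remaining pool $351,460 reallocated over remaining metered usage 6,369.
Redistributed shares: Vance 208,370.70 → $208,370; Ibarra 143,089.30 → $143,090.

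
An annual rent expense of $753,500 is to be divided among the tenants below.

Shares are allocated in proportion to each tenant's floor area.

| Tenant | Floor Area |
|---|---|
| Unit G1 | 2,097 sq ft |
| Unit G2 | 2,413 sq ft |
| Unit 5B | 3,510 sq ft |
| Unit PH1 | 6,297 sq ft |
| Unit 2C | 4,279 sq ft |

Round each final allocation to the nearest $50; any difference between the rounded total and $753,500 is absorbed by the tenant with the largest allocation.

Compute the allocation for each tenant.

Unit G1: $84,950 | Unit G2: $97,750 | Unit 5B: $142,200 | Unit PH1: $255,200 | Unit 2C: $173,400

Combined floor area = 18,596.
Pro-rata amounts: Unit G1 2,097/18,596 × $753,500 = 84,969.32; Unit G2 2,413/18,596 × $753,500 = 97,773.47; Unit 5B 3,510/18,596 × $753,500 = 142,223.33; Unit PH1 6,297/18,596 × $753,500 = 255,151.08; Unit 2C 4,279/18,596 × $753,500 = 173,382.80.
After rounding ($50): Unit G1 $84,950; Unit G2 $97,750; Unit 5B $142,200; Unit PH1 $255,150; Unit 2C $173,400. Sum = $753,450.
Difference $753,500 − $753,450 = +$50 applied to largest allocation (Unit PH1): Unit PH1 becomes $255,200.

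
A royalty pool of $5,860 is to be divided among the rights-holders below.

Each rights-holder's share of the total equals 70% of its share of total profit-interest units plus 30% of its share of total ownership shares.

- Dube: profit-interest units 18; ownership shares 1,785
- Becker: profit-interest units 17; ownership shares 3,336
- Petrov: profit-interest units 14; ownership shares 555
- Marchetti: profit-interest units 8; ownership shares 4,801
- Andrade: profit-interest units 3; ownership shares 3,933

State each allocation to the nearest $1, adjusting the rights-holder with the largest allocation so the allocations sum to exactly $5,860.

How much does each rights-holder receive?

Profit-interest units total 60; ownership shares total 14,410.
Combined weights (70% profit-interest units + 30% ownership shares): Dube 0.2472; Becker 0.2678; Petrov 0.1749; Marchetti 0.1933; Andrade 0.1169.
Proportional shares: Dube 1,448.37; Becker 1,569.22; Petrov 1,024.84; Marchetti 1,132.65; Andrade 684.92.
Rounded to nearest $1: Dube $1,448; Becker $1,569; Petrov $1,025; Marchetti $1,133; Andrade $685. Sum = $5,860.
No rounding difference to absorb.

Dube: $1,448 · Becker: $1,569 · Petrov: $1,025 · Marchetti: $1,133 · Andrade: $685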